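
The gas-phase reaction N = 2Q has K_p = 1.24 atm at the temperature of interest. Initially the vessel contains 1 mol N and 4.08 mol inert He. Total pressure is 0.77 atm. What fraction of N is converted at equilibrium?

Basis: 1 mol N initially; let X = conversion of N. Extent ξ = X.
Species balance: n_N = 1 − X; n_Q = 2X; n_I = 4.08 (inert).
Total moles n_T = 5.08 + X.
Mole fractions y_i = n_i/n_T; K_p = p_Q^2 / (p_N) with p_i = y_i·P.
This yields a degree-2 equation in X; solving on (0,1), X = 0.756.

X = 0.756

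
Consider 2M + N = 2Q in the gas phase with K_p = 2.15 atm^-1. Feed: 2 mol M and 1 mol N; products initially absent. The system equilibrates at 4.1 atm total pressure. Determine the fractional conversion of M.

Take 2 mol M as basis and let X be its fractional conversion, so ξ = X.
Species balance: n_M = 2 − 2X; n_N = 1 − X; n_Q = 2X.
Summing: n_T = 3 − X.
Mole fractions y_i = n_i/n_T; K_p = p_Q^2 / (p_M^2 p_N) with p_i = y_i·P.
Setting this equal to 2.15 atm^-1 and taking the physical root (0 < X < 1) gives X = 0.558.

X = 0.558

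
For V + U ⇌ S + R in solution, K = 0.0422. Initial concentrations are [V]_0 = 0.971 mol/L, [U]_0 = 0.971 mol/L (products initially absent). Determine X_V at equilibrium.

Let X = conversion of V; extent ξ = 0.971·X mol/L.
Concentrations: [V] = 0.971 − 0.971X; [U] = 0.971 − 0.971X; [S] = 0.971X; [R] = 0.971X.
K = [S] [R] / ([V] [U]).
Equating to 0.0422: the physical root is X = 0.170.

X = 0.170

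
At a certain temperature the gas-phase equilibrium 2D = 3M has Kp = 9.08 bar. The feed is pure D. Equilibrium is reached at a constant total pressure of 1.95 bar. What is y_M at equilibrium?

y_M = 0.718

Basis: 1 mol D initially; let X = conversion of D. Extent ξ = 0.5X.
Mole table: n_D = 1 − X; n_M = 1.5X.
n_T = Σnᵢ = 1 + 0.5X.
Mole fractions y_i = n_i/n_T; Kp = p_M^3 / (p_D^2) with p_i = y_i·P.
Substituting and setting equal to 9.08 bar gives a polynomial in X; the root in (0,1) is X = 0.629.
Then n_M = 0.944, n_T = 1.31, so y_M = 0.718.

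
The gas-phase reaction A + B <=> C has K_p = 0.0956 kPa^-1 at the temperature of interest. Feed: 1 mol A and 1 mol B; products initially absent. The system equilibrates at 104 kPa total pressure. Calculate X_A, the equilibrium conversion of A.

Let X = conversion of A (basis 1 mol A); extent of reaction ξ = X.
Moles: n_A = 1 − X; n_B = 1 − X; n_C = X.
n_T = Σnᵢ = 2 − X.
With p_i = (n_i/n_T)P, K_p = p_C / (p_A p_B).
Equating to 0.0956 kPa^-1 and solving on 0 < X < 1: X = 0.698.

X = 0.698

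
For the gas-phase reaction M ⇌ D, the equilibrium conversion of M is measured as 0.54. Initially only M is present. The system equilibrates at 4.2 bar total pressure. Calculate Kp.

Take 1 mol M as basis and let X be its fractional conversion, so ξ = X.
Species balance: n_M = 1 − X; n_D = X.
Since Δν = 0, n_T = 1 throughout.
At X = 0.54: n_M = 0.46, n_D = 0.54, n_T = 1.
p_i = (n_i/n_T)·P. Kp = p_D / (p_M) = 1.17.

Kp = 1.17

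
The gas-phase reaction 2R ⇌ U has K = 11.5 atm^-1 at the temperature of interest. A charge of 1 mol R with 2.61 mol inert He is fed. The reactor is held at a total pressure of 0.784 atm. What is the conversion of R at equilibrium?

X = 0.655

Basis: 1 mol R initially; let X = conversion of R. Extent ξ = 0.5X.
At extent ξ: n_R = 1 − X; n_U = 0.5X; n_I = 2.61 (inert).
Total moles n_T = 3.61 − 0.5X.
With p_i = (n_i/n_T)P, K = p_U / (p_R^2).
This yields a degree-2 equation in X; solving on (0,1), X = 0.655.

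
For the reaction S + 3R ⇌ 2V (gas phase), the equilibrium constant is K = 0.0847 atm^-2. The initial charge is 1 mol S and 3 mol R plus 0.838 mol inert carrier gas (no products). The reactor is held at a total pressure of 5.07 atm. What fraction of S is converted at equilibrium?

Let X = conversion of S (basis 1 mol S); extent of reaction ξ = X.
Mole table: n_S = 1 − X; n_R = 3 − 3X; n_V = 2X; n_I = 0.838 (inert).
Summing: n_T = 4.84 − 2X.
Mole fractions y_i = n_i/n_T; K = p_V^2 / (p_S p_R^3) with p_i = y_i·P.
Equating to 0.0847 atm^-2 and solving on 0 < X < 1: X = 0.371.

X = 0.371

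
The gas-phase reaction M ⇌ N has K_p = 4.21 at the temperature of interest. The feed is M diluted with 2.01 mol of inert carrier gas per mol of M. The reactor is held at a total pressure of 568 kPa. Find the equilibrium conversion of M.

Basis: 1 mol M initially; let X = conversion of M. Extent ξ = X.
Species balance: n_M = 1 − X; n_N = X; n_I = 2.01 (inert).
n_T stays at 3.01 (no change in mole number).
With p_i = (n_i/n_T)P, K_p = p_N / (p_M).
This yields a degree-1 equation in X; solving on (0,1), X = 0.808.

X = 0.808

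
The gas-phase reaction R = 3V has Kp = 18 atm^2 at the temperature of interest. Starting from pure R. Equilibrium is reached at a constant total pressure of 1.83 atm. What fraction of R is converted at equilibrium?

Take 1 mol R as basis and let X be its fractional conversion, so ξ = X.
Species balance: n_R = 1 − X; n_V = 3X.
n_T = Σnᵢ = 1 + 2X.
With p_i = (n_i/n_T)P, Kp = p_V^3 / (p_R).
Equating to 18 atm^2 and solving on 0 < X < 1: X = 0.700.

X = 0.700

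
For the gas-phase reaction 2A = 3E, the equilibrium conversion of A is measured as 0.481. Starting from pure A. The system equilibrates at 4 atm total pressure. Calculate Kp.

Kp = 4.5 atm

Let X = conversion of A (basis 1 mol A); extent of reaction ξ = 0.5X.
Species balance: n_A = 1 − X; n_E = 1.5X.
Summing: n_T = 1 + 0.5X.
At X = 0.481: n_A = 0.519, n_E = 0.722, n_T = 1.24.
p_i = (n_i/n_T)·P. Kp = p_E^3 / (p_A^2) = 4.5 atm.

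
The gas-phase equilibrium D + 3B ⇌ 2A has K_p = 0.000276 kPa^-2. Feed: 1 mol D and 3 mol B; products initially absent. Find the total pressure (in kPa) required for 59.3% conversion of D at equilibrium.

P = 233 kPa

Basis: 1 mol D initially; let X = conversion of D. Extent ξ = X.
At extent ξ: n_D = 1 − X; n_B = 3 − 3X; n_A = 2X.
Total moles n_T = 4 − 2X.
K_p = p_A^2 / (p_D p_B^3) with p_i = (n_i/n_T)·P.
At X = 0.593: the mole-fraction product g(X) = Π y_i^ν_i = 15.03. Since K_p = g(X)·P^{-2}, P = (g/K_p)^(1/2) = (15.03/0.000276)^(1/2) = 233 kPa.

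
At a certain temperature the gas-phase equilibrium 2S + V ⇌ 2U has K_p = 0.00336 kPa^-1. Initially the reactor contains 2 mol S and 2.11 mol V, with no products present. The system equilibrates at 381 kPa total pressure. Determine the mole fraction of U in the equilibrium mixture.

Take 2 mol S as basis and let X be its fractional conversion, so ξ = X.
Species balance: n_S = 2 − 2X; n_V = 2.11 − X; n_U = 2X.
Summing: n_T = 4.11 − X.
Mole fractions y_i = n_i/n_T; K_p = p_U^2 / (p_S^2 p_V) with p_i = y_i·P.
Equating to 0.00336 kPa^-1 and solving on 0 < X < 1: X = 0.433.
Then n_U = 0.866, n_T = 3.68, so y_U = 0.236.

y_U = 0.236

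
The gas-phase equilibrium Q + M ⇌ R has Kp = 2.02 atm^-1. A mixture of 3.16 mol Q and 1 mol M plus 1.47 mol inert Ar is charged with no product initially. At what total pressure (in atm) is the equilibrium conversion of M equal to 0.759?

P = 3.16 atm

Take 1 mol M as basis and let X be its fractional conversion, so ξ = X.
At extent ξ: n_Q = 3.16 − X; n_M = 1 − X; n_R = X; n_I = 1.47 (inert).
n_T = Σnᵢ = 5.63 − X.
Kp = p_R / (p_Q p_M) with p_i = (n_i/n_T)·P.
At X = 0.759: the mole-fraction product g(X) = Π y_i^ν_i = 6.389. Since Kp = g(X)·P^{-1}, P = (g/Kp)^(1/1) = (6.389/2.02)^(1/1) = 3.16 atm.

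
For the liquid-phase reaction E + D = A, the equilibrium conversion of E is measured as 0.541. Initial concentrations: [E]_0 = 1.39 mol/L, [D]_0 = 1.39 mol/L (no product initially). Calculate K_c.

K_c = 1.85 L/mol

Let X = conversion of E.
Concentrations: [E] = 1.39 − 1.39X; [D] = 1.39 − 1.39X; [A] = 1.39X.
At X = 0.541: [E] = 0.638, [D] = 0.638, [A] = 0.752.
K_c = [A] / ([E] [D]) = 1.85 L/mol.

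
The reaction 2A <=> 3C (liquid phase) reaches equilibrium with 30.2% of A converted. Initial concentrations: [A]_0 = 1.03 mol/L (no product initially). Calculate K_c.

Let X = conversion of A.
Concentrations: [A] = 1.03 − 1.03X; [C] = 1.54X.
At X = 0.302: [A] = 0.719, [C] = 0.467.
K_c = [C]^3 / ([A]^2) = 0.197 mol/L.

K_c = 0.197 mol/L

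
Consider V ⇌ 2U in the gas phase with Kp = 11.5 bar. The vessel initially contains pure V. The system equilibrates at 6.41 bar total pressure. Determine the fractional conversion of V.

X = 0.556

Basis: 1 mol V initially; let X = conversion of V. Extent ξ = X.
Moles: n_V = 1 − X; n_U = 2X.
Summing: n_T = 1 + X.
Mole fractions y_i = n_i/n_T; Kp = p_U^2 / (p_V) with p_i = y_i·P.
Equating to 11.5 bar and solving on 0 < X < 1: X = 0.556.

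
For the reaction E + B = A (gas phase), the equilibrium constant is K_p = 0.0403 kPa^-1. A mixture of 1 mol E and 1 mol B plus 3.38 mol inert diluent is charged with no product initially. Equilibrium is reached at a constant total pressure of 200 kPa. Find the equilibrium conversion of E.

X = 0.467

Take 1 mol E as basis and let X be its fractional conversion, so ξ = X.
Species balance: n_E = 1 − X; n_B = 1 − X; n_A = X; n_I = 3.38 (inert).
Summing: n_T = 5.38 − X.
Mole fractions y_i = n_i/n_T; K_p = p_A / (p_E p_B) with p_i = y_i·P.
Equating to 0.0403 kPa^-1 and solving on 0 < X < 1: X = 0.467.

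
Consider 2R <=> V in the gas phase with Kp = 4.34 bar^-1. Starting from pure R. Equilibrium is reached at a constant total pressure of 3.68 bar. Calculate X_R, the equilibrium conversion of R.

X = 0.876

Take 1 mol R as basis and let X be its fractional conversion, so ξ = 0.5X.
At extent ξ: n_R = 1 − X; n_V = 0.5X.
n_T = Σnᵢ = 1 − 0.5X.
With p_i = (n_i/n_T)P, Kp = p_V / (p_R^2).
Substituting and setting equal to 4.34 bar^-1 gives a polynomial in X; the root in (0,1) is X = 0.876.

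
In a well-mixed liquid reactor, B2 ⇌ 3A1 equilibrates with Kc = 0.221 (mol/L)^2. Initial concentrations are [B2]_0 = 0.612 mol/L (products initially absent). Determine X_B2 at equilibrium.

Let X = conversion of B2; extent ξ = 0.612·X mol/L.
Concentrations: [B2] = 0.612 − 0.612X; [A1] = 1.84X.
Kc = [A1]^3 / ([B2]).
This equals 0.221 at X = 0.254 (the root in 0 < X < 1).

X = 0.254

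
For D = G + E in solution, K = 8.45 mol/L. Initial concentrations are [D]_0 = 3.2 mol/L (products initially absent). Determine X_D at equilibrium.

X = 0.773

Let X = conversion of D; extent ξ = 3.2·X mol/L.
Concentrations: [D] = 3.2 − 3.2X; [G] = 3.2X; [E] = 3.2X.
K = [G] [E] / ([D]).
Equating to 8.45 mol/L: the physical root is X = 0.773.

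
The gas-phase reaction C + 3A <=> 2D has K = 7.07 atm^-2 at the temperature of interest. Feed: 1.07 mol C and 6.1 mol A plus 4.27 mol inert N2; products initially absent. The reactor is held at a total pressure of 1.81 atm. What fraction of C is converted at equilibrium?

Basis: 1.07 mol C initially; let X = conversion of C. Extent ξ = 1.07X.
Moles: n_C = 1.07 − 1.07X; n_A = 6.1 − 3.21X; n_D = 2.14X; n_I = 4.27 (inert).
Total moles n_T = 11.4 − 2.14X.
y_i = n_i/n_T, p_i = y_i·P. K = p_D^2 / (p_C p_A^3).
This yields a degree-4 equation in X; solving on (0,1), X = 0.775.

X = 0.775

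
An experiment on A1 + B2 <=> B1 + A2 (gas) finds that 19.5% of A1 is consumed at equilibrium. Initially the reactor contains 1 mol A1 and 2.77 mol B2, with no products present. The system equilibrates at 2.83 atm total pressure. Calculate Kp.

Basis: 1 mol A1 initially; let X = conversion of A1. Extent ξ = X.
Moles: n_A1 = 1 − X; n_B2 = 2.77 − X; n_B1 = X; n_A2 = X.
Total moles n_T = 3.77 (Δν = 0, constant).
At X = 0.195: n_A1 = 0.805, n_B2 = 2.58, n_B1 = 0.195, n_A2 = 0.195, n_T = 3.77.
p_i = (n_i/n_T)·P. Kp = p_B1 p_A2 / (p_A1 p_B2) = 0.0183.

Kp = 0.0183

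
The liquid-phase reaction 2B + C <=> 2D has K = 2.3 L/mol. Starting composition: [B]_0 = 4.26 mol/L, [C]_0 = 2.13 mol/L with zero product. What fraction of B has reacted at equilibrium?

Let X = conversion of B; extent ξ = 4.26X/2 mol/L.
Concentrations: [B] = 4.26 − 4.26X; [C] = 2.13 − 2.13X; [D] = 4.26X.
K = [D]^2 / ([B]^2 [C]).
Setting equal to 2.3 and solving for X on (0,1) gives X = 0.587.

X = 0.587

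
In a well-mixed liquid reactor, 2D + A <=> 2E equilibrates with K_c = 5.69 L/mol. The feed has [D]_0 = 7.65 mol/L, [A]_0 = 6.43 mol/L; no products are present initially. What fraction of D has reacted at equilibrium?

Let X = conversion of D; extent ξ = 7.65X/2 mol/L.
Concentrations: [D] = 7.65 − 7.65X; [A] = 6.43 − 3.83X; [E] = 7.65X.
K_c = [E]^2 / ([D]^2 [A]).
Solving K_c = 5.69 for X ∈ (0,1): X = 0.813.

X = 0.813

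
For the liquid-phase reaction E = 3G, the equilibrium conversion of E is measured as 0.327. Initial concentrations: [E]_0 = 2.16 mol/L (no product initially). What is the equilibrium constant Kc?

Let X = conversion of E.
Concentrations: [E] = 2.16 − 2.16X; [G] = 6.48X.
At X = 0.327: [E] = 1.45, [G] = 2.12.
Kc = [G]^3 / ([E]) = 6.54 (mol/L)^2.

Kc = 6.54 (mol/L)^2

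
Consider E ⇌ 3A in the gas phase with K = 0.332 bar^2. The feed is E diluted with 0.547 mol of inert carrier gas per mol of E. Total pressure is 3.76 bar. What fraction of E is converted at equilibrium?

X = 0.135

Take 1 mol E as basis and let X be its fractional conversion, so ξ = X.
Species balance: n_E = 1 − X; n_A = 3X; n_I = 0.547 (inert).
n_T = Σnᵢ = 1.55 + 2X.
With p_i = (n_i/n_T)P, K = p_A^3 / (p_E).
Equating to 0.332 bar^2 and solving on 0 < X < 1: X = 0.135.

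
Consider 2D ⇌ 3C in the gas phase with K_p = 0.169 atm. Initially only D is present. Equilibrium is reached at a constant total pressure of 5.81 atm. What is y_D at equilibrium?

y_D = 0.747

Let X = conversion of D (basis 1 mol D); extent of reaction ξ = 0.5X.
Species balance: n_D = 1 − X; n_C = 1.5X.
Total moles n_T = 1 + 0.5X.
y_i = n_i/n_T, p_i = y_i·P. K_p = p_C^3 / (p_D^2).
Substituting and setting equal to 0.169 atm gives a polynomial in X; the root in (0,1) is X = 0.184.
Then n_D = 0.816, n_T = 1.09, so y_D = 0.747.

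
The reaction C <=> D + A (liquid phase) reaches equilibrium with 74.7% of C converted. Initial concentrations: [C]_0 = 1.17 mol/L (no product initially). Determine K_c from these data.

K_c = 2.58 mol/L

Let X = conversion of C.
Concentrations: [C] = 1.17 − 1.17X; [D] = 1.17X; [A] = 1.17X.
At X = 0.747: [C] = 0.296, [D] = 0.874, [A] = 0.874.
K_c = [D] [A] / ([C]) = 2.58 mol/L.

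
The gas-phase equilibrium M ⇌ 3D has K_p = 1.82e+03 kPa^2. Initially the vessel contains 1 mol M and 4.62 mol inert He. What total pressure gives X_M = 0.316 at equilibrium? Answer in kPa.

P = 239 kPa

Basis: 1 mol M initially; let X = conversion of M. Extent ξ = X.
At extent ξ: n_M = 1 − X; n_D = 3X; n_I = 4.62 (inert).
Summing: n_T = 5.62 + 2X.
K_p = p_D^3 / (p_M) with p_i = (n_i/n_T)·P.
At X = 0.316: the mole-fraction product g(X) = Π y_i^ν_i = 0.03187. Since K_p = g(X)·P^{2}, P = (K_p/g)^(1/2) = (1.82e+03/0.03187)^(1/2) = 239 kPa.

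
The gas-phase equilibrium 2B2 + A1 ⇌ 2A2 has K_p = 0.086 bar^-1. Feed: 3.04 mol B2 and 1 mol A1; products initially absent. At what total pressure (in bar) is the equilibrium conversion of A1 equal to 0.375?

P = 7.31 bar

Let X = conversion of A1 (basis 1 mol A1); extent of reaction ξ = X.
Moles: n_B2 = 3.04 − 2X; n_A1 = 1 − X; n_A2 = 2X.
Total moles n_T = 4.04 − X.
K_p = p_A2^2 / (p_B2^2 p_A1) with p_i = (n_i/n_T)·P.
At X = 0.375: the mole-fraction product g(X) = Π y_i^ν_i = 0.629. Since K_p = g(X)·P^{-1}, P = (g/K_p)^(1/1) = (0.629/0.086)^(1/1) = 7.31 bar.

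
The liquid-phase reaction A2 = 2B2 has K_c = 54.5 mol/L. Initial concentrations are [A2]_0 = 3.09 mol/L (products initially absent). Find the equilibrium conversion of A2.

X = 0.840

Let X = conversion of A2; extent ξ = 3.09·X mol/L.
Concentrations: [A2] = 3.09 − 3.09X; [B2] = 6.18X.
K_c = [B2]^2 / ([A2]).
Setting equal to 54.5 and solving for X on (0,1) gives X = 0.840.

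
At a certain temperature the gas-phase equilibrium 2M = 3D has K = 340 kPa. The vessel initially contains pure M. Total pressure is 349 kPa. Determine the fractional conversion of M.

Let X = conversion of M (basis 1 mol M); extent of reaction ξ = 0.5X.
Mole table: n_M = 1 − X; n_D = 1.5X.
Total moles n_T = 1 + 0.5X.
With p_i = (n_i/n_T)P, K = p_D^3 / (p_M^2).
Equating to 340 kPa and solving on 0 < X < 1: X = 0.466.

X = 0.466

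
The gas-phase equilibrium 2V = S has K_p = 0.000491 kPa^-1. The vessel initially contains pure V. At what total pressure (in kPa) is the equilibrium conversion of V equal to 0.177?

P = 243 kPa

Basis: 1 mol V initially; let X = conversion of V. Extent ξ = 0.5X.
Moles: n_V = 1 − X; n_S = 0.5X.
Total moles n_T = 1 − 0.5X.
K_p = p_S / (p_V^2) with p_i = (n_i/n_T)·P.
At X = 0.177: the mole-fraction product g(X) = Π y_i^ν_i = 0.1191. Since K_p = g(X)·P^{-1}, P = (g/K_p)^(1/1) = (0.1191/0.000491)^(1/1) = 243 kPa.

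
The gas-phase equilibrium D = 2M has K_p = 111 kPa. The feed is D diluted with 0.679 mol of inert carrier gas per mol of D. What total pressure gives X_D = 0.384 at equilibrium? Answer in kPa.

P = 239 kPa

Basis: 1 mol D initially; let X = conversion of D. Extent ξ = X.
Moles: n_D = 1 − X; n_M = 2X; n_I = 0.679 (inert).
Total moles n_T = 1.68 + X.
K_p = p_M^2 / (p_D) with p_i = (n_i/n_T)·P.
At X = 0.384: the mole-fraction product g(X) = Π y_i^ν_i = 0.4641. Since K_p = g(X)·P^{1}, P = (K_p/g)^(1/1) = (111/0.4641)^(1/1) = 239 kPa.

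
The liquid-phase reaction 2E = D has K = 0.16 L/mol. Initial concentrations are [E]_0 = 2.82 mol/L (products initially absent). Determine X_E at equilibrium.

X = 0.364

Let X = conversion of E; extent ξ = 2.82X/2 mol/L.
Concentrations: [E] = 2.82 − 2.82X; [D] = 1.41X.
K = [D] / ([E]^2).
Setting equal to 0.16 and solving for X on (0,1) gives X = 0.364.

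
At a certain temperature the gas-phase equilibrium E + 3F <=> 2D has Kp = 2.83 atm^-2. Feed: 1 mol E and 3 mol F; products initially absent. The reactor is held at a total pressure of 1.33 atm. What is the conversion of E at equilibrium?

X = 0.494

Take 1 mol E as basis and let X be its fractional conversion, so ξ = X.
Moles: n_E = 1 − X; n_F = 3 − 3X; n_D = 2X.
Summing: n_T = 4 − 2X.
y_i = n_i/n_T, p_i = y_i·P. Kp = p_D^2 / (p_E p_F^3).
Substituting and setting equal to 2.83 atm^-2 gives a polynomial in X; the root in (0,1) is X = 0.494.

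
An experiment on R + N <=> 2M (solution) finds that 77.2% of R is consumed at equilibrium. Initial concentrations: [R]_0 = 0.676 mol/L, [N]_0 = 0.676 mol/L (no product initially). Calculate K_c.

K_c = 45.9

Let X = conversion of R.
Concentrations: [R] = 0.676 − 0.676X; [N] = 0.676 − 0.676X; [M] = 1.35X.
At X = 0.772: [R] = 0.154, [N] = 0.154, [M] = 1.04.
K_c = [M]^2 / ([R] [N]) = 45.9.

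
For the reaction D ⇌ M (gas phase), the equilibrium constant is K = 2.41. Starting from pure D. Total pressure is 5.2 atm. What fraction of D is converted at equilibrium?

Let X = conversion of D (basis 1 mol D); extent of reaction ξ = X.
Mole table: n_D = 1 − X; n_M = X.
n_T stays at 1 (no change in mole number).
Mole fractions y_i = n_i/n_T; K = p_M / (p_D) with p_i = y_i·P.
This yields a degree-1 equation in X; solving on (0,1), X = 0.707.

X = 0.707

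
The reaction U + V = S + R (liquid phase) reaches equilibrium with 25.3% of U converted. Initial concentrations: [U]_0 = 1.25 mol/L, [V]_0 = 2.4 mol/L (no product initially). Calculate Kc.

Kc = 0.0514

Let X = conversion of U.
Concentrations: [U] = 1.25 − 1.25X; [V] = 2.4 − 1.25X; [S] = 1.25X; [R] = 1.25X.
At X = 0.253: [U] = 0.934, [V] = 2.08, [S] = 0.316, [R] = 0.316.
Kc = [S] [R] / ([U] [V]) = 0.0514.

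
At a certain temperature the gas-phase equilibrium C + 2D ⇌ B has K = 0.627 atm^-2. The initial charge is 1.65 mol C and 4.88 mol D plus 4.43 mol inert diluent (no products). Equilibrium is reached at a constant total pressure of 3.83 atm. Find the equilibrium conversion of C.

Take 1.65 mol C as basis and let X be its fractional conversion, so ξ = 1.65X.
Species balance: n_C = 1.65 − 1.65X; n_D = 4.88 − 3.3X; n_B = 1.65X; n_I = 4.43 (inert).
Summing: n_T = 11 − 3.3X.
Mole fractions y_i = n_i/n_T; K = p_B / (p_C p_D^2) with p_i = y_i·P.
This yields a degree-3 equation in X; solving on (0,1), X = 0.519.

X = 0.519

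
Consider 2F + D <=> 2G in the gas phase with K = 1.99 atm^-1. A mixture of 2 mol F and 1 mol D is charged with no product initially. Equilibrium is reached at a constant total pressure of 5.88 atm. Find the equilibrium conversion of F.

X = 0.586

Take 2 mol F as basis and let X be its fractional conversion, so ξ = X.
Mole table: n_F = 2 − 2X; n_D = 1 − X; n_G = 2X.
n_T = Σnᵢ = 3 − X.
With p_i = (n_i/n_T)P, K = p_G^2 / (p_F^2 p_D).
This yields a degree-3 equation in X; solving on (0,1), X = 0.586.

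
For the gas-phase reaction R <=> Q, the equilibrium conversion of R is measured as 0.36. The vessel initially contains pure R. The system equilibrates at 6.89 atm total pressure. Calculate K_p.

K_p = 0.562

Basis: 1 mol R initially; let X = conversion of R. Extent ξ = X.
At extent ξ: n_R = 1 − X; n_Q = X.
Since Δν = 0, n_T = 1 throughout.
At X = 0.36: n_R = 0.64, n_Q = 0.36, n_T = 1.
p_i = (n_i/n_T)·P. K_p = p_Q / (p_R) = 0.562.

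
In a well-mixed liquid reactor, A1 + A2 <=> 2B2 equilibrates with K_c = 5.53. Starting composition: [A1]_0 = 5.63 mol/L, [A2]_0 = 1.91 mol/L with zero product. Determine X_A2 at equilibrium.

X = 0.790

Let X = conversion of A2; extent ξ = 1.91·X mol/L.
Concentrations: [A1] = 5.63 − 1.91X; [A2] = 1.91 − 1.91X; [B2] = 3.82X.
K_c = [B2]^2 / ([A1] [A2]).
Solving K_c = 5.53 for X ∈ (0,1): X = 0.790.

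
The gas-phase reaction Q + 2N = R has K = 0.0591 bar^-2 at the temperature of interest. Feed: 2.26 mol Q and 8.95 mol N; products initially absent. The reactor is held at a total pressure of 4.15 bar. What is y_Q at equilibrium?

y_Q = 0.149

Take 2.26 mol Q as basis and let X be its fractional conversion, so ξ = 2.26X.
Mole table: n_Q = 2.26 − 2.26X; n_N = 8.95 − 4.52X; n_R = 2.26X.
Summing: n_T = 11.2 − 4.52X.
Mole fractions y_i = n_i/n_T; K = p_R / (p_Q p_N^2) with p_i = y_i·P.
This yields a degree-3 equation in X; solving on (0,1), X = 0.372.
Then n_Q = 1.42, n_T = 9.53, so y_Q = 0.149.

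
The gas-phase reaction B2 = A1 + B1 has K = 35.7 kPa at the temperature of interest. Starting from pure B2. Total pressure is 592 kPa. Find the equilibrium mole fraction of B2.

y_B2 = 0.615

Basis: 1 mol B2 initially; let X = conversion of B2. Extent ξ = X.
Mole table: n_B2 = 1 − X; n_A1 = X; n_B1 = X.
Total moles n_T = 1 + X.
With p_i = (n_i/n_T)P, K = p_A1 p_B1 / (p_B2).
Substituting and setting equal to 35.7 kPa gives a polynomial in X; the root in (0,1) is X = 0.238.
Then n_B2 = 0.762, n_T = 1.24, so y_B2 = 0.615.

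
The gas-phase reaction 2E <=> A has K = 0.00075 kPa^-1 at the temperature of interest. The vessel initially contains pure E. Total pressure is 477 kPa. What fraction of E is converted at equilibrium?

Let X = conversion of E (basis 1 mol E); extent of reaction ξ = 0.5X.
Mole table: n_E = 1 − X; n_A = 0.5X.
n_T = Σnᵢ = 1 − 0.5X.
With p_i = (n_i/n_T)P, K = p_A / (p_E^2).
Equating to 0.00075 kPa^-1 and solving on 0 < X < 1: X = 0.359.

X = 0.359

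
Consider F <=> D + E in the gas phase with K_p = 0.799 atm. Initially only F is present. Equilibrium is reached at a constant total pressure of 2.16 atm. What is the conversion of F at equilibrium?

X = 0.520

Let X = conversion of F (basis 1 mol F); extent of reaction ξ = X.
Species balance: n_F = 1 − X; n_D = X; n_E = X.
Total moles n_T = 1 + X.
Mole fractions y_i = n_i/n_T; K_p = p_D p_E / (p_F) with p_i = y_i·P.
Equating to 0.799 atm and solving on 0 < X < 1: X = 0.520.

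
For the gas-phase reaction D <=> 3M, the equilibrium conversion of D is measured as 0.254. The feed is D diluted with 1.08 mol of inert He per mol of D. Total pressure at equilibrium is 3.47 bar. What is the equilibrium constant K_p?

K_p = 1.07 bar^2

Take 1 mol D as basis and let X be its fractional conversion, so ξ = X.
Moles: n_D = 1 − X; n_M = 3X; n_I = 1.08 (inert).
Total moles n_T = 2.08 + 2X.
At X = 0.254: n_D = 0.746, n_M = 0.762, n_T = 2.59.
p_i = (n_i/n_T)·P. K_p = p_M^3 / (p_D) = 1.07 bar^2.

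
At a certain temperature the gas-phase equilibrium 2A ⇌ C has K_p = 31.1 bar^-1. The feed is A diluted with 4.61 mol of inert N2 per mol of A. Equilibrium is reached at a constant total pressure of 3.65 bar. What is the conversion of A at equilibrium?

Basis: 1 mol A initially; let X = conversion of A. Extent ξ = 0.5X.
Species balance: n_A = 1 − X; n_C = 0.5X; n_I = 4.61 (inert).
Total moles n_T = 5.61 − 0.5X.
y_i = n_i/n_T, p_i = y_i·P. K_p = p_C / (p_A^2).
This yields a degree-2 equation in X; solving on (0,1), X = 0.860.

X = 0.860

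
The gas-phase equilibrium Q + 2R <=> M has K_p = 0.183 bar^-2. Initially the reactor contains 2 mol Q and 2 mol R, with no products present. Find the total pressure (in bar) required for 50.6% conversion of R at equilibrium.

P = 4.11 bar

Basis: 2 mol R initially; let X = conversion of R. Extent ξ = X.
Species balance: n_Q = 2 − X; n_R = 2 − 2X; n_M = X.
n_T = Σnᵢ = 4 − 2X.
K_p = p_M / (p_Q p_R^2) with p_i = (n_i/n_T)·P.
At X = 0.506: the mole-fraction product g(X) = Π y_i^ν_i = 3.098. Since K_p = g(X)·P^{-2}, P = (g/K_p)^(1/2) = (3.098/0.183)^(1/2) = 4.11 bar.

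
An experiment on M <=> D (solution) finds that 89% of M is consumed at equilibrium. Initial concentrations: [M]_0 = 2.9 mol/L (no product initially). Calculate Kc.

Let X = conversion of M.
Concentrations: [M] = 2.9 − 2.9X; [D] = 2.9X.
At X = 0.89: [M] = 0.319, [D] = 2.58.
Kc = [D] / ([M]) = 8.09.

Kc = 8.09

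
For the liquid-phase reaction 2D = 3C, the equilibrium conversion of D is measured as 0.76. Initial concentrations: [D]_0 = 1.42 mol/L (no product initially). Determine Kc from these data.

Kc = 36.5 mol/L

Let X = conversion of D.
Concentrations: [D] = 1.42 − 1.42X; [C] = 2.13X.
At X = 0.76: [D] = 0.341, [C] = 1.62.
Kc = [C]^3 / ([D]^2) = 36.5 mol/L.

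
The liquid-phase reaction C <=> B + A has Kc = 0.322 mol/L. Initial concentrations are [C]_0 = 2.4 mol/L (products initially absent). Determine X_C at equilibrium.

Let X = conversion of C; extent ξ = 2.4·X mol/L.
Concentrations: [C] = 2.4 − 2.4X; [B] = 2.4X; [A] = 2.4X.
Kc = [B] [A] / ([C]).
Solving Kc = 0.322 for X ∈ (0,1): X = 0.305.

X = 0.305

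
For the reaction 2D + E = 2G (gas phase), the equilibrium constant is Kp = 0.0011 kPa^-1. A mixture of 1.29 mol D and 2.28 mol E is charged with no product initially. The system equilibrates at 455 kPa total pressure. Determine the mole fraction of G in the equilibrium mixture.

Let X = conversion of D (basis 1.29 mol D); extent of reaction ξ = 0.645X.
Species balance: n_D = 1.29 − 1.29X; n_E = 2.28 − 0.645X; n_G = 1.29X.
Total moles n_T = 3.57 − 0.645X.
With p_i = (n_i/n_T)P, Kp = p_G^2 / (p_D^2 p_E).
This yields a degree-3 equation in X; solving on (0,1), X = 0.357.
Then n_G = 0.46, n_T = 3.34, so y_G = 0.138.

y_G = 0.138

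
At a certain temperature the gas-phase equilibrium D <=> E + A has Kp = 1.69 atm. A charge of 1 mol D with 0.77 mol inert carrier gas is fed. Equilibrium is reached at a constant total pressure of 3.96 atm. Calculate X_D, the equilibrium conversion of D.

Take 1 mol D as basis and let X be its fractional conversion, so ξ = X.
Mole table: n_D = 1 − X; n_E = X; n_A = X; n_I = 0.77 (inert).
n_T = Σnᵢ = 1.77 + X.
With p_i = (n_i/n_T)P, Kp = p_E p_A / (p_D).
Equating to 1.69 atm and solving on 0 < X < 1: X = 0.622.

X = 0.622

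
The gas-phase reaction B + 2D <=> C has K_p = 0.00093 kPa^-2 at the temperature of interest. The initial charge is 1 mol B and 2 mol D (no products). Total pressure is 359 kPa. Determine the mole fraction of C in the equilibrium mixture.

y_C = 0.665

Take 1 mol B as basis and let X be its fractional conversion, so ξ = X.
Moles: n_B = 1 − X; n_D = 2 − 2X; n_C = X.
Total moles n_T = 3 − 2X.
y_i = n_i/n_T, p_i = y_i·P. K_p = p_C / (p_B p_D^2).
Equating to 0.00093 kPa^-2 and solving on 0 < X < 1: X = 0.856.
Then n_C = 0.856, n_T = 1.29, so y_C = 0.665.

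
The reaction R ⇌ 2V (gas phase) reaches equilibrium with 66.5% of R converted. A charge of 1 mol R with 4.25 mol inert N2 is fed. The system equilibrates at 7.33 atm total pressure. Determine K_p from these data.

Basis: 1 mol R initially; let X = conversion of R. Extent ξ = X.
Mole table: n_R = 1 − X; n_V = 2X; n_I = 4.25 (inert).
Summing: n_T = 5.25 + X.
At X = 0.665: n_R = 0.335, n_V = 1.33, n_T = 5.92.
p_i = (n_i/n_T)·P. K_p = p_V^2 / (p_R) = 6.54 atm.

K_p = 6.54 atm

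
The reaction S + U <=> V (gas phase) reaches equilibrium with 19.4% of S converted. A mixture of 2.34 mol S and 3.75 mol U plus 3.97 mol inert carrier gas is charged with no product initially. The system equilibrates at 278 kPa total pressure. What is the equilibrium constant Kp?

Kp = 0.00252 kPa^-1

Basis: 2.34 mol S initially; let X = conversion of S. Extent ξ = 2.34X.
Species balance: n_S = 2.34 − 2.34X; n_U = 3.75 − 2.34X; n_V = 2.34X; n_I = 3.97 (inert).
Summing: n_T = 10.1 − 2.34X.
At X = 0.194: n_S = 1.89, n_U = 3.3, n_V = 0.454, n_T = 9.61.
p_i = (n_i/n_T)·P. Kp = p_V / (p_S p_U) = 0.00252 kPa^-1.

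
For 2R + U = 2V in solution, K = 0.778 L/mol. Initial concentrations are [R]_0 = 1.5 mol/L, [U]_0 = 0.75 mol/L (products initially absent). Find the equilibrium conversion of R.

Let X = conversion of R; extent ξ = 1.5X/2 mol/L.
Concentrations: [R] = 1.5 − 1.5X; [U] = 0.75 − 0.75X; [V] = 1.5X.
K = [V]^2 / ([R]^2 [U]).
Setting equal to 0.778 and solving for X on (0,1) gives X = 0.376.

X = 0.376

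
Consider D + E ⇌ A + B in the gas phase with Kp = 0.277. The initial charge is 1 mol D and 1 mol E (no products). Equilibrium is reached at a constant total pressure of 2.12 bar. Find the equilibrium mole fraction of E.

y_E = 0.328

Basis: 1 mol D initially; let X = conversion of D. Extent ξ = X.
At extent ξ: n_D = 1 − X; n_E = 1 − X; n_A = X; n_B = X.
Total moles n_T = 2 (Δν = 0, constant).
Mole fractions y_i = n_i/n_T; Kp = p_A p_B / (p_D p_E) with p_i = y_i·P.
Equating to 0.277 and solving on 0 < X < 1: X = 0.345.
Then n_E = 0.655, n_T = 2, so y_E = 0.328.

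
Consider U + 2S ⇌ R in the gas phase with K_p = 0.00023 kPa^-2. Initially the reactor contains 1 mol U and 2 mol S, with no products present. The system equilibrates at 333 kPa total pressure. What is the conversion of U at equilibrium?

Basis: 1 mol U initially; let X = conversion of U. Extent ξ = X.
At extent ξ: n_U = 1 − X; n_S = 2 − 2X; n_R = X.
Total moles n_T = 3 − 2X.
With p_i = (n_i/n_T)P, K_p = p_R / (p_U p_S^2).
Setting this equal to 0.00023 kPa^-2 and taking the physical root (0 < X < 1) gives X = 0.745.

X = 0.745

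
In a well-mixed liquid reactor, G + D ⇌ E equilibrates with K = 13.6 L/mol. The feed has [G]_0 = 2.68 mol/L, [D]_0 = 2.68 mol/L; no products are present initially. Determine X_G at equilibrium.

Let X = conversion of G; extent ξ = 2.68·X mol/L.
Concentrations: [G] = 2.68 − 2.68X; [D] = 2.68 − 2.68X; [E] = 2.68X.
K = [E] / ([G] [D]).
Solving K = 13.6 for X ∈ (0,1): X = 0.848.

X = 0.848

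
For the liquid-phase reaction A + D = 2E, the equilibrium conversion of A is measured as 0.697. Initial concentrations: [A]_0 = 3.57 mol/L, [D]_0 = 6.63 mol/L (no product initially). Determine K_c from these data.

K_c = 5.53

Let X = conversion of A.
Concentrations: [A] = 3.57 − 3.57X; [D] = 6.63 − 3.57X; [E] = 7.14X.
At X = 0.697: [A] = 1.08, [D] = 4.14, [E] = 4.98.
K_c = [E]^2 / ([A] [D]) = 5.53.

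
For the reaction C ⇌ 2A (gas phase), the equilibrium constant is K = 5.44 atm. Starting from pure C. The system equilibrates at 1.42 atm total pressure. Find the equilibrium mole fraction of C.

y_C = 0.177

Basis: 1 mol C initially; let X = conversion of C. Extent ξ = X.
Species balance: n_C = 1 − X; n_A = 2X.
n_T = Σnᵢ = 1 + X.
y_i = n_i/n_T, p_i = y_i·P. K = p_A^2 / (p_C).
Substituting and setting equal to 5.44 atm gives a polynomial in X; the root in (0,1) is X = 0.699.
Then n_C = 0.301, n_T = 1.7, so y_C = 0.177.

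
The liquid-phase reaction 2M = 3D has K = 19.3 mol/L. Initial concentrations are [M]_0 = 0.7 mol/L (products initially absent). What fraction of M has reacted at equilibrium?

X = 0.766

Let X = conversion of M; extent ξ = 0.7X/2 mol/L.
Concentrations: [M] = 0.7 − 0.7X; [D] = 1.05X.
K = [D]^3 / ([M]^2).
This equals 19.3 at X = 0.766 (the root in 0 < X < 1).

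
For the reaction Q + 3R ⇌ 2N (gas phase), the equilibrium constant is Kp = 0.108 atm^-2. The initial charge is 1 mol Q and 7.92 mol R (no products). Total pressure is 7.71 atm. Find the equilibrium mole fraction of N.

y_N = 0.235

Take 1 mol Q as basis and let X be its fractional conversion, so ξ = X.
Species balance: n_Q = 1 − X; n_R = 7.92 − 3X; n_N = 2X.
n_T = Σnᵢ = 8.92 − 2X.
y_i = n_i/n_T, p_i = y_i·P. Kp = p_N^2 / (p_Q p_R^3).
Equating to 0.108 atm^-2 and solving on 0 < X < 1: X = 0.849.
Then n_N = 1.7, n_T = 7.22, so y_N = 0.235.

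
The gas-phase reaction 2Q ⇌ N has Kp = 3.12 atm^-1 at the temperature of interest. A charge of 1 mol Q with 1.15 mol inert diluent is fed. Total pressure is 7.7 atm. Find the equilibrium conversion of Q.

X = 0.827

Let X = conversion of Q (basis 1 mol Q); extent of reaction ξ = 0.5X.
Mole table: n_Q = 1 − X; n_N = 0.5X; n_I = 1.15 (inert).
Summing: n_T = 2.15 − 0.5X.
Mole fractions y_i = n_i/n_T; Kp = p_N / (p_Q^2) with p_i = y_i·P.
This yields a degree-2 equation in X; solving on (0,1), X = 0.827.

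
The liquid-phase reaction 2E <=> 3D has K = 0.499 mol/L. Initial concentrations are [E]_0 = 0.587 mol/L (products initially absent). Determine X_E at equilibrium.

X = 0.433

Let X = conversion of E; extent ξ = 0.587X/2 mol/L.
Concentrations: [E] = 0.587 − 0.587X; [D] = 0.88X.
K = [D]^3 / ([E]^2).
This equals 0.499 at X = 0.433 (the root in 0 < X < 1).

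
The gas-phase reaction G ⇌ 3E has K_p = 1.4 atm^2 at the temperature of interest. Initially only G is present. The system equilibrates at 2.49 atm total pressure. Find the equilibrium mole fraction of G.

y_G = 0.513

Basis: 1 mol G initially; let X = conversion of G. Extent ξ = X.
Mole table: n_G = 1 − X; n_E = 3X.
Summing: n_T = 1 + 2X.
y_i = n_i/n_T, p_i = y_i·P. K_p = p_E^3 / (p_G).
Equating to 1.4 atm^2 and solving on 0 < X < 1: X = 0.241.
Then n_G = 0.759, n_T = 1.48, so y_G = 0.513.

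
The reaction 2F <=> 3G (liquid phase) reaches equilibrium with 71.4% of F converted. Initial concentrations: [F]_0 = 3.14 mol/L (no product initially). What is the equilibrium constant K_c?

K_c = 47.2 mol/L

Let X = conversion of F.
Concentrations: [F] = 3.14 − 3.14X; [G] = 4.71X.
At X = 0.714: [F] = 0.898, [G] = 3.36.
K_c = [G]^3 / ([F]^2) = 47.2 mol/L.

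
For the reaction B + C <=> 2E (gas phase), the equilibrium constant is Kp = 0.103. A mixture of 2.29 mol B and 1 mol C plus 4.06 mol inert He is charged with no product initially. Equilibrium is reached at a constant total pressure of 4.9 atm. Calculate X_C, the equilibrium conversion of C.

Basis: 1 mol C initially; let X = conversion of C. Extent ξ = X.
Species balance: n_B = 2.29 − X; n_C = 1 − X; n_E = 2X; n_I = 4.06 (inert).
n_T stays at 7.35 (no change in mole number).
y_i = n_i/n_T, p_i = y_i·P. Kp = p_E^2 / (p_B p_C).
Substituting and setting equal to 0.103 gives a polynomial in X; the root in (0,1) is X = 0.206.

X = 0.206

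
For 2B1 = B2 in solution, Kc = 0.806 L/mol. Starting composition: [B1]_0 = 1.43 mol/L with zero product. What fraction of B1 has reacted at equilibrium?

Let X = conversion of B1; extent ξ = 1.43X/2 mol/L.
Concentrations: [B1] = 1.43 − 1.43X; [B2] = 0.715X.
Kc = [B2] / ([B1]^2).
Equating to 0.806 L/mol: the physical root is X = 0.523.

X = 0.523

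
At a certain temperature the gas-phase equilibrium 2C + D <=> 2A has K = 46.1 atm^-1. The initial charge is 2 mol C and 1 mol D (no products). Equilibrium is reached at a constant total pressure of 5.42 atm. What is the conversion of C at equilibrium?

X = 0.820

Basis: 2 mol C initially; let X = conversion of C. Extent ξ = X.
At extent ξ: n_C = 2 − 2X; n_D = 1 − X; n_A = 2X.
Summing: n_T = 3 − X.
Mole fractions y_i = n_i/n_T; K = p_A^2 / (p_C^2 p_D) with p_i = y_i·P.
Setting this equal to 46.1 atm^-1 and taking the physical root (0 < X < 1) gives X = 0.820.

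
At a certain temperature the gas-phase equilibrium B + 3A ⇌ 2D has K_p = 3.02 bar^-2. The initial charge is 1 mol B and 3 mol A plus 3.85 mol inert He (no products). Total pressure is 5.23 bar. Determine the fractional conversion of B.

X = 0.591

Let X = conversion of B (basis 1 mol B); extent of reaction ξ = X.
Species balance: n_B = 1 − X; n_A = 3 − 3X; n_D = 2X; n_I = 3.85 (inert).
Total moles n_T = 7.85 − 2X.
With p_i = (n_i/n_T)P, K_p = p_D^2 / (p_B p_A^3).
This yields a degree-4 equation in X; solving on (0,1), X = 0.591.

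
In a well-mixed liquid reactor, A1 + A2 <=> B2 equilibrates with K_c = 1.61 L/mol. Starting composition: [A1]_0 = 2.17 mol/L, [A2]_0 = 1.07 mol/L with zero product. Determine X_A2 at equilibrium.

X = 0.696

Let X = conversion of A2; extent ξ = 1.07·X mol/L.
Concentrations: [A1] = 2.17 − 1.07X; [A2] = 1.07 − 1.07X; [B2] = 1.07X.
K_c = [B2] / ([A1] [A2]).
Setting equal to 1.61 and solving for X on (0,1) gives X = 0.696.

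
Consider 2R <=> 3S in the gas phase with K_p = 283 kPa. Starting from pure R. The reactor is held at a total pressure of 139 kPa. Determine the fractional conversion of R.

X = 0.543

Take 1 mol R as basis and let X be its fractional conversion, so ξ = 0.5X.
At extent ξ: n_R = 1 − X; n_S = 1.5X.
Summing: n_T = 1 + 0.5X.
With p_i = (n_i/n_T)P, K_p = p_S^3 / (p_R^2).
This yields a degree-3 equation in X; solving on (0,1), X = 0.543.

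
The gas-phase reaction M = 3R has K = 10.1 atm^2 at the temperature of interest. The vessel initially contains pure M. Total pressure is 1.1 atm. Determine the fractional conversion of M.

Take 1 mol M as basis and let X be its fractional conversion, so ξ = X.
Species balance: n_M = 1 − X; n_R = 3X.
n_T = Σnᵢ = 1 + 2X.
Mole fractions y_i = n_i/n_T; K = p_R^3 / (p_M) with p_i = y_i·P.
Equating to 10.1 atm^2 and solving on 0 < X < 1: X = 0.771.

X = 0.771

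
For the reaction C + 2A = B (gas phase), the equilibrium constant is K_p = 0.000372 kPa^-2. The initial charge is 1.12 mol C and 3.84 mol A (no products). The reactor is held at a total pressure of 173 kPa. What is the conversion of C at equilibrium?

Basis: 1.12 mol C initially; let X = conversion of C. Extent ξ = 1.12X.
At extent ξ: n_C = 1.12 − 1.12X; n_A = 3.84 − 2.24X; n_B = 1.12X.
Summing: n_T = 4.96 − 2.24X.
Mole fractions y_i = n_i/n_T; K_p = p_B / (p_C p_A^2) with p_i = y_i·P.
Substituting and setting equal to 0.000372 kPa^-2 gives a polynomial in X; the root in (0,1) is X = 0.821.

X = 0.821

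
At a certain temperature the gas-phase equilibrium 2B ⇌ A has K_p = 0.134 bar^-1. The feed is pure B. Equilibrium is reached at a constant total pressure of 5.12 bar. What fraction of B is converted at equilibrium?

Let X = conversion of B (basis 1 mol B); extent of reaction ξ = 0.5X.
Moles: n_B = 1 − X; n_A = 0.5X.
Total moles n_T = 1 − 0.5X.
Mole fractions y_i = n_i/n_T; K_p = p_A / (p_B^2) with p_i = y_i·P.
Substituting and setting equal to 0.134 bar^-1 gives a polynomial in X; the root in (0,1) is X = 0.483.

X = 0.483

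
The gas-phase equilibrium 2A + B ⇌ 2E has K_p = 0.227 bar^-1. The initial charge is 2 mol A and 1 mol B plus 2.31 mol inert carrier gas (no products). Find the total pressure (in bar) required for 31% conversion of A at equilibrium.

P = 6.44 bar

Let X = conversion of A (basis 2 mol A); extent of reaction ξ = X.
At extent ξ: n_A = 2 − 2X; n_B = 1 − X; n_E = 2X; n_I = 2.31 (inert).
Total moles n_T = 5.31 − X.
K_p = p_E^2 / (p_A^2 p_B) with p_i = (n_i/n_T)·P.
At X = 0.31: the mole-fraction product g(X) = Π y_i^ν_i = 1.463. Since K_p = g(X)·P^{-1}, P = (g/K_p)^(1/1) = (1.463/0.227)^(1/1) = 6.44 bar.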